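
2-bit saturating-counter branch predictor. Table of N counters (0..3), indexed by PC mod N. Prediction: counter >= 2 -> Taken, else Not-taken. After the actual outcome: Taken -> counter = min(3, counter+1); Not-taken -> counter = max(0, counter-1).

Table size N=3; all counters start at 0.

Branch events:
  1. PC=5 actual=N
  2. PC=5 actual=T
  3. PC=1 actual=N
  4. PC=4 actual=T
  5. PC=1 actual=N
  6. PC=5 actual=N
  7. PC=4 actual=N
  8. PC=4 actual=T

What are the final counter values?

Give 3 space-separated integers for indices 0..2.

Answer: 0 1 0

Derivation:
Ev 1: PC=5 idx=2 pred=N actual=N -> ctr[2]=0
Ev 2: PC=5 idx=2 pred=N actual=T -> ctr[2]=1
Ev 3: PC=1 idx=1 pred=N actual=N -> ctr[1]=0
Ev 4: PC=4 idx=1 pred=N actual=T -> ctr[1]=1
Ev 5: PC=1 idx=1 pred=N actual=N -> ctr[1]=0
Ev 6: PC=5 idx=2 pred=N actual=N -> ctr[2]=0
Ev 7: PC=4 idx=1 pred=N actual=N -> ctr[1]=0
Ev 8: PC=4 idx=1 pred=N actual=T -> ctr[1]=1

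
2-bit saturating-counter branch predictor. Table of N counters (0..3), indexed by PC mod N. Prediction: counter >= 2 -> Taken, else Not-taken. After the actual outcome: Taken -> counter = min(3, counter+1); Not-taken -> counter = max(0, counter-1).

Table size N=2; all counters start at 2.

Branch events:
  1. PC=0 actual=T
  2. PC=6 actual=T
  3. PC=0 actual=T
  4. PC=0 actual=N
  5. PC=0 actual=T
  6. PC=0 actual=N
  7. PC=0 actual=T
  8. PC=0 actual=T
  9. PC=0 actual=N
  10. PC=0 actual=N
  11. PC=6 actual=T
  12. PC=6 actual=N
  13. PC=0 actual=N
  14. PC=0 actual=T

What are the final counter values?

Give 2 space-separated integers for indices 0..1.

Answer: 1 2

Derivation:
Ev 1: PC=0 idx=0 pred=T actual=T -> ctr[0]=3
Ev 2: PC=6 idx=0 pred=T actual=T -> ctr[0]=3
Ev 3: PC=0 idx=0 pred=T actual=T -> ctr[0]=3
Ev 4: PC=0 idx=0 pred=T actual=N -> ctr[0]=2
Ev 5: PC=0 idx=0 pred=T actual=T -> ctr[0]=3
Ev 6: PC=0 idx=0 pred=T actual=N -> ctr[0]=2
Ev 7: PC=0 idx=0 pred=T actual=T -> ctr[0]=3
Ev 8: PC=0 idx=0 pred=T actual=T -> ctr[0]=3
Ev 9: PC=0 idx=0 pred=T actual=N -> ctr[0]=2
Ev 10: PC=0 idx=0 pred=T actual=N -> ctr[0]=1
Ev 11: PC=6 idx=0 pred=N actual=T -> ctr[0]=2
Ev 12: PC=6 idx=0 pred=T actual=N -> ctr[0]=1
Ev 13: PC=0 idx=0 pred=N actual=N -> ctr[0]=0
Ev 14: PC=0 idx=0 pred=N actual=T -> ctr[0]=1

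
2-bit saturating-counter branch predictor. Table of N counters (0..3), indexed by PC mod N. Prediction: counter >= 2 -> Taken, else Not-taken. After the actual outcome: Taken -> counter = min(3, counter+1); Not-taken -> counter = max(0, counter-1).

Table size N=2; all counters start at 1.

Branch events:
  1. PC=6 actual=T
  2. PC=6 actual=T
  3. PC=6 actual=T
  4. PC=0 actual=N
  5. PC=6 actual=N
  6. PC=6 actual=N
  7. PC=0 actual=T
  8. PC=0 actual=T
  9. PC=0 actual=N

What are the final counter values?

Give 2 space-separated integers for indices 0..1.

Ev 1: PC=6 idx=0 pred=N actual=T -> ctr[0]=2
Ev 2: PC=6 idx=0 pred=T actual=T -> ctr[0]=3
Ev 3: PC=6 idx=0 pred=T actual=T -> ctr[0]=3
Ev 4: PC=0 idx=0 pred=T actual=N -> ctr[0]=2
Ev 5: PC=6 idx=0 pred=T actual=N -> ctr[0]=1
Ev 6: PC=6 idx=0 pred=N actual=N -> ctr[0]=0
Ev 7: PC=0 idx=0 pred=N actual=T -> ctr[0]=1
Ev 8: PC=0 idx=0 pred=N actual=T -> ctr[0]=2
Ev 9: PC=0 idx=0 pred=T actual=N -> ctr[0]=1

Answer: 1 1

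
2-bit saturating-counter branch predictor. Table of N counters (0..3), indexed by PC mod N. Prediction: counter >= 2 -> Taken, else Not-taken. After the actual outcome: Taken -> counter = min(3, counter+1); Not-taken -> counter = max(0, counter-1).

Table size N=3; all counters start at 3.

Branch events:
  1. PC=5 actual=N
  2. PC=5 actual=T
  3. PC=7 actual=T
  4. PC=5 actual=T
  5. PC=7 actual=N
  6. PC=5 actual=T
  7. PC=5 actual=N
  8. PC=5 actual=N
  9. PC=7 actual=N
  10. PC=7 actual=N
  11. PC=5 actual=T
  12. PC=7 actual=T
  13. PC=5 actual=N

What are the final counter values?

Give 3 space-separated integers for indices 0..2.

Ev 1: PC=5 idx=2 pred=T actual=N -> ctr[2]=2
Ev 2: PC=5 idx=2 pred=T actual=T -> ctr[2]=3
Ev 3: PC=7 idx=1 pred=T actual=T -> ctr[1]=3
Ev 4: PC=5 idx=2 pred=T actual=T -> ctr[2]=3
Ev 5: PC=7 idx=1 pred=T actual=N -> ctr[1]=2
Ev 6: PC=5 idx=2 pred=T actual=T -> ctr[2]=3
Ev 7: PC=5 idx=2 pred=T actual=N -> ctr[2]=2
Ev 8: PC=5 idx=2 pred=T actual=N -> ctr[2]=1
Ev 9: PC=7 idx=1 pred=T actual=N -> ctr[1]=1
Ev 10: PC=7 idx=1 pred=N actual=N -> ctr[1]=0
Ev 11: PC=5 idx=2 pred=N actual=T -> ctr[2]=2
Ev 12: PC=7 idx=1 pred=N actual=T -> ctr[1]=1
Ev 13: PC=5 idx=2 pred=T actual=N -> ctr[2]=1

Answer: 3 1 1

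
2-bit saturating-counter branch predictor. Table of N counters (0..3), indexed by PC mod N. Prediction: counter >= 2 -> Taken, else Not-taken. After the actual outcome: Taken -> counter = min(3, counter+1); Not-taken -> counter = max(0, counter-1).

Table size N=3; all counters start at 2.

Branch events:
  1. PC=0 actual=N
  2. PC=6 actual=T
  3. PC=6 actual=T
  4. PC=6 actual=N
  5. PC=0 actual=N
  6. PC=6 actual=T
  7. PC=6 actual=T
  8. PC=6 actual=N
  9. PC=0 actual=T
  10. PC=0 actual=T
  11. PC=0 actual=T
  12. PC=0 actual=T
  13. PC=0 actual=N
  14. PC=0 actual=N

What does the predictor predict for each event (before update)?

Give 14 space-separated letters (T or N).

Ev 1: PC=0 idx=0 pred=T actual=N -> ctr[0]=1
Ev 2: PC=6 idx=0 pred=N actual=T -> ctr[0]=2
Ev 3: PC=6 idx=0 pred=T actual=T -> ctr[0]=3
Ev 4: PC=6 idx=0 pred=T actual=N -> ctr[0]=2
Ev 5: PC=0 idx=0 pred=T actual=N -> ctr[0]=1
Ev 6: PC=6 idx=0 pred=N actual=T -> ctr[0]=2
Ev 7: PC=6 idx=0 pred=T actual=T -> ctr[0]=3
Ev 8: PC=6 idx=0 pred=T actual=N -> ctr[0]=2
Ev 9: PC=0 idx=0 pred=T actual=T -> ctr[0]=3
Ev 10: PC=0 idx=0 pred=T actual=T -> ctr[0]=3
Ev 11: PC=0 idx=0 pred=T actual=T -> ctr[0]=3
Ev 12: PC=0 idx=0 pred=T actual=T -> ctr[0]=3
Ev 13: PC=0 idx=0 pred=T actual=N -> ctr[0]=2
Ev 14: PC=0 idx=0 pred=T actual=N -> ctr[0]=1

Answer: T N T T T N T T T T T T T T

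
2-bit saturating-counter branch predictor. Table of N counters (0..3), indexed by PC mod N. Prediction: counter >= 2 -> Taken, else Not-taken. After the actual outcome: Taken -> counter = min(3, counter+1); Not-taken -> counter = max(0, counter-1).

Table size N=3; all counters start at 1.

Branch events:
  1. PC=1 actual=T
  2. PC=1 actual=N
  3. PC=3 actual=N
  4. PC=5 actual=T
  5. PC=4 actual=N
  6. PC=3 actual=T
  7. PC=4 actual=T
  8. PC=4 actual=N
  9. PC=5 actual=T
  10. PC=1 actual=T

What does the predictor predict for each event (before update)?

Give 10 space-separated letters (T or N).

Ev 1: PC=1 idx=1 pred=N actual=T -> ctr[1]=2
Ev 2: PC=1 idx=1 pred=T actual=N -> ctr[1]=1
Ev 3: PC=3 idx=0 pred=N actual=N -> ctr[0]=0
Ev 4: PC=5 idx=2 pred=N actual=T -> ctr[2]=2
Ev 5: PC=4 idx=1 pred=N actual=N -> ctr[1]=0
Ev 6: PC=3 idx=0 pred=N actual=T -> ctr[0]=1
Ev 7: PC=4 idx=1 pred=N actual=T -> ctr[1]=1
Ev 8: PC=4 idx=1 pred=N actual=N -> ctr[1]=0
Ev 9: PC=5 idx=2 pred=T actual=T -> ctr[2]=3
Ev 10: PC=1 idx=1 pred=N actual=T -> ctr[1]=1

Answer: N T N N N N N N T N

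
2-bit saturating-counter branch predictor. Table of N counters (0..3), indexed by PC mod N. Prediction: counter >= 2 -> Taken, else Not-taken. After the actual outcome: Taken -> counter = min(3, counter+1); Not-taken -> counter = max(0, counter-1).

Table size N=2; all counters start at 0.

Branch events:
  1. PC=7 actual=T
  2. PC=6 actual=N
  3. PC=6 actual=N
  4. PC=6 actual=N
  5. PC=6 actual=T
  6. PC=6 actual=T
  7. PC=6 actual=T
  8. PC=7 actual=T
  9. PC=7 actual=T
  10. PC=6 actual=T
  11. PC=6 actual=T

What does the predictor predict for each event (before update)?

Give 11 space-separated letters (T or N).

Ev 1: PC=7 idx=1 pred=N actual=T -> ctr[1]=1
Ev 2: PC=6 idx=0 pred=N actual=N -> ctr[0]=0
Ev 3: PC=6 idx=0 pred=N actual=N -> ctr[0]=0
Ev 4: PC=6 idx=0 pred=N actual=N -> ctr[0]=0
Ev 5: PC=6 idx=0 pred=N actual=T -> ctr[0]=1
Ev 6: PC=6 idx=0 pred=N actual=T -> ctr[0]=2
Ev 7: PC=6 idx=0 pred=T actual=T -> ctr[0]=3
Ev 8: PC=7 idx=1 pred=N actual=T -> ctr[1]=2
Ev 9: PC=7 idx=1 pred=T actual=T -> ctr[1]=3
Ev 10: PC=6 idx=0 pred=T actual=T -> ctr[0]=3
Ev 11: PC=6 idx=0 pred=T actual=T -> ctr[0]=3

Answer: N N N N N N T N T T T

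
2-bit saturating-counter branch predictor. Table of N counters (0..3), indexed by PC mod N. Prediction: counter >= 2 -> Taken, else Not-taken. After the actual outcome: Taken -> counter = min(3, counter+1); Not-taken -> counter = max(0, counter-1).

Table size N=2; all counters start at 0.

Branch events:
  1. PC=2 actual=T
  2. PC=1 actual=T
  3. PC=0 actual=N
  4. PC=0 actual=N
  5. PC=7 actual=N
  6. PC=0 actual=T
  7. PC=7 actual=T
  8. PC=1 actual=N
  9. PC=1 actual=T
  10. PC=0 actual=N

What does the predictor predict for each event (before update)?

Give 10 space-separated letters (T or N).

Answer: N N N N N N N N N N

Derivation:
Ev 1: PC=2 idx=0 pred=N actual=T -> ctr[0]=1
Ev 2: PC=1 idx=1 pred=N actual=T -> ctr[1]=1
Ev 3: PC=0 idx=0 pred=N actual=N -> ctr[0]=0
Ev 4: PC=0 idx=0 pred=N actual=N -> ctr[0]=0
Ev 5: PC=7 idx=1 pred=N actual=N -> ctr[1]=0
Ev 6: PC=0 idx=0 pred=N actual=T -> ctr[0]=1
Ev 7: PC=7 idx=1 pred=N actual=T -> ctr[1]=1
Ev 8: PC=1 idx=1 pred=N actual=N -> ctr[1]=0
Ev 9: PC=1 idx=1 pred=N actual=T -> ctr[1]=1
Ev 10: PC=0 idx=0 pred=N actual=N -> ctr[0]=0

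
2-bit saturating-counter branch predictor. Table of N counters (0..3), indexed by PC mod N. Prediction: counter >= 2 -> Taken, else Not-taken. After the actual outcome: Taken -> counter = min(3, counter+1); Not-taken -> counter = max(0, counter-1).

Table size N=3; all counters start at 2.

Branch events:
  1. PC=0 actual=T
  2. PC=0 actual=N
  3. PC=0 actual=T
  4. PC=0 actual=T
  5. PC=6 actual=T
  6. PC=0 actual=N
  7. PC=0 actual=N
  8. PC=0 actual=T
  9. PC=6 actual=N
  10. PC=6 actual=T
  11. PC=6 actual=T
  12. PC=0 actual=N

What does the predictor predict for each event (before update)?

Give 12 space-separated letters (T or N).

Answer: T T T T T T T N T N T T

Derivation:
Ev 1: PC=0 idx=0 pred=T actual=T -> ctr[0]=3
Ev 2: PC=0 idx=0 pred=T actual=N -> ctr[0]=2
Ev 3: PC=0 idx=0 pred=T actual=T -> ctr[0]=3
Ev 4: PC=0 idx=0 pred=T actual=T -> ctr[0]=3
Ev 5: PC=6 idx=0 pred=T actual=T -> ctr[0]=3
Ev 6: PC=0 idx=0 pred=T actual=N -> ctr[0]=2
Ev 7: PC=0 idx=0 pred=T actual=N -> ctr[0]=1
Ev 8: PC=0 idx=0 pred=N actual=T -> ctr[0]=2
Ev 9: PC=6 idx=0 pred=T actual=N -> ctr[0]=1
Ev 10: PC=6 idx=0 pred=N actual=T -> ctr[0]=2
Ev 11: PC=6 idx=0 pred=T actual=T -> ctr[0]=3
Ev 12: PC=0 idx=0 pred=T actual=N -> ctr[0]=2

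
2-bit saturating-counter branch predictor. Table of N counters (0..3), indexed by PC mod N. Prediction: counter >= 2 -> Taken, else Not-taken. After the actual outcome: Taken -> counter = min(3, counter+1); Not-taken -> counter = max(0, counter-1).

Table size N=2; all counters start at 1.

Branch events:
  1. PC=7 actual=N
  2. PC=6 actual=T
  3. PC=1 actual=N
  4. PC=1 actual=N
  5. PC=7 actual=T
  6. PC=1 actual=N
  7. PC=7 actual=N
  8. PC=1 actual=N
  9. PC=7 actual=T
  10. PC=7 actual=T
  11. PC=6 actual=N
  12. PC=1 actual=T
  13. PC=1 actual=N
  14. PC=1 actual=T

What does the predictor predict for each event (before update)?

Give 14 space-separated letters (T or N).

Answer: N N N N N N N N N N T T T T

Derivation:
Ev 1: PC=7 idx=1 pred=N actual=N -> ctr[1]=0
Ev 2: PC=6 idx=0 pred=N actual=T -> ctr[0]=2
Ev 3: PC=1 idx=1 pred=N actual=N -> ctr[1]=0
Ev 4: PC=1 idx=1 pred=N actual=N -> ctr[1]=0
Ev 5: PC=7 idx=1 pred=N actual=T -> ctr[1]=1
Ev 6: PC=1 idx=1 pred=N actual=N -> ctr[1]=0
Ev 7: PC=7 idx=1 pred=N actual=N -> ctr[1]=0
Ev 8: PC=1 idx=1 pred=N actual=N -> ctr[1]=0
Ev 9: PC=7 idx=1 pred=N actual=T -> ctr[1]=1
Ev 10: PC=7 idx=1 pred=N actual=T -> ctr[1]=2
Ev 11: PC=6 idx=0 pred=T actual=N -> ctr[0]=1
Ev 12: PC=1 idx=1 pred=T actual=T -> ctr[1]=3
Ev 13: PC=1 idx=1 pred=T actual=N -> ctr[1]=2
Ev 14: PC=1 idx=1 pred=T actual=T -> ctr[1]=3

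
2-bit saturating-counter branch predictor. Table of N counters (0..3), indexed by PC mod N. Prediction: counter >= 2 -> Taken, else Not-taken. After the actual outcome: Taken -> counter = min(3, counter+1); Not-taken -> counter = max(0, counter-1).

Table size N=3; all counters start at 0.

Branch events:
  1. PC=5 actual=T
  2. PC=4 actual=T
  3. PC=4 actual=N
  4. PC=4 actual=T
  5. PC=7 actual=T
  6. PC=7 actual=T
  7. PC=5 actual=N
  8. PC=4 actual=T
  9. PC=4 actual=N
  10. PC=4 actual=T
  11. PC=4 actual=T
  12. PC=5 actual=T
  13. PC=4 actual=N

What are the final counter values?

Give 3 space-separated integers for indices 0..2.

Answer: 0 2 1

Derivation:
Ev 1: PC=5 idx=2 pred=N actual=T -> ctr[2]=1
Ev 2: PC=4 idx=1 pred=N actual=T -> ctr[1]=1
Ev 3: PC=4 idx=1 pred=N actual=N -> ctr[1]=0
Ev 4: PC=4 idx=1 pred=N actual=T -> ctr[1]=1
Ev 5: PC=7 idx=1 pred=N actual=T -> ctr[1]=2
Ev 6: PC=7 idx=1 pred=T actual=T -> ctr[1]=3
Ev 7: PC=5 idx=2 pred=N actual=N -> ctr[2]=0
Ev 8: PC=4 idx=1 pred=T actual=T -> ctr[1]=3
Ev 9: PC=4 idx=1 pred=T actual=N -> ctr[1]=2
Ev 10: PC=4 idx=1 pred=T actual=T -> ctr[1]=3
Ev 11: PC=4 idx=1 pred=T actual=T -> ctr[1]=3
Ev 12: PC=5 idx=2 pred=N actual=T -> ctr[2]=1
Ev 13: PC=4 idx=1 pred=T actual=N -> ctr[1]=2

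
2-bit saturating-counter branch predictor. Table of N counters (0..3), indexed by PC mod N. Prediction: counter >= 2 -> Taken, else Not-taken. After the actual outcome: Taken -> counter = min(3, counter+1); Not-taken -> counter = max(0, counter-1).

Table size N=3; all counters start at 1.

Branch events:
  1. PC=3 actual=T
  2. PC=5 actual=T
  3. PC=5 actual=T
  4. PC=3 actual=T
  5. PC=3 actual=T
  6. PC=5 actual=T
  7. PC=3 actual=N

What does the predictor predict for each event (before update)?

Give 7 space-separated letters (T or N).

Ev 1: PC=3 idx=0 pred=N actual=T -> ctr[0]=2
Ev 2: PC=5 idx=2 pred=N actual=T -> ctr[2]=2
Ev 3: PC=5 idx=2 pred=T actual=T -> ctr[2]=3
Ev 4: PC=3 idx=0 pred=T actual=T -> ctr[0]=3
Ev 5: PC=3 idx=0 pred=T actual=T -> ctr[0]=3
Ev 6: PC=5 idx=2 pred=T actual=T -> ctr[2]=3
Ev 7: PC=3 idx=0 pred=T actual=N -> ctr[0]=2

Answer: N N T T T T T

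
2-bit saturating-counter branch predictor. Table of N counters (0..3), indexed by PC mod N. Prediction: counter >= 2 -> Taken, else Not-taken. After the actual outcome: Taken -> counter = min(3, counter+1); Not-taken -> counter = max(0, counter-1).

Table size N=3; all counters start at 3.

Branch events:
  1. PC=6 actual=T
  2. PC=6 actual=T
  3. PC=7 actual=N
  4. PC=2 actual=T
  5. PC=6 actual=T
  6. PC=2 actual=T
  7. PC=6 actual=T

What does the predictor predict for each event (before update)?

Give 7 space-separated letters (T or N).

Ev 1: PC=6 idx=0 pred=T actual=T -> ctr[0]=3
Ev 2: PC=6 idx=0 pred=T actual=T -> ctr[0]=3
Ev 3: PC=7 idx=1 pred=T actual=N -> ctr[1]=2
Ev 4: PC=2 idx=2 pred=T actual=T -> ctr[2]=3
Ev 5: PC=6 idx=0 pred=T actual=T -> ctr[0]=3
Ev 6: PC=2 idx=2 pred=T actual=T -> ctr[2]=3
Ev 7: PC=6 idx=0 pred=T actual=T -> ctr[0]=3

Answer: T T T T T T T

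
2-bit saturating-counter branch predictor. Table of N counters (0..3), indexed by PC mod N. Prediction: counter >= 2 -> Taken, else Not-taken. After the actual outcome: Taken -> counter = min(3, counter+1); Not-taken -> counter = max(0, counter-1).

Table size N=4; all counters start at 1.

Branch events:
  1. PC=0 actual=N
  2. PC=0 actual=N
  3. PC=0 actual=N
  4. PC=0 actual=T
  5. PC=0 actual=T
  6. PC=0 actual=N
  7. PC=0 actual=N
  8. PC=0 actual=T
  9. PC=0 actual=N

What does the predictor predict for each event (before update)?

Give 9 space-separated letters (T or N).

Answer: N N N N N T N N N

Derivation:
Ev 1: PC=0 idx=0 pred=N actual=N -> ctr[0]=0
Ev 2: PC=0 idx=0 pred=N actual=N -> ctr[0]=0
Ev 3: PC=0 idx=0 pred=N actual=N -> ctr[0]=0
Ev 4: PC=0 idx=0 pred=N actual=T -> ctr[0]=1
Ev 5: PC=0 idx=0 pred=N actual=T -> ctr[0]=2
Ev 6: PC=0 idx=0 pred=T actual=N -> ctr[0]=1
Ev 7: PC=0 idx=0 pred=N actual=N -> ctr[0]=0
Ev 8: PC=0 idx=0 pred=N actual=T -> ctr[0]=1
Ev 9: PC=0 idx=0 pred=N actual=N -> ctr[0]=0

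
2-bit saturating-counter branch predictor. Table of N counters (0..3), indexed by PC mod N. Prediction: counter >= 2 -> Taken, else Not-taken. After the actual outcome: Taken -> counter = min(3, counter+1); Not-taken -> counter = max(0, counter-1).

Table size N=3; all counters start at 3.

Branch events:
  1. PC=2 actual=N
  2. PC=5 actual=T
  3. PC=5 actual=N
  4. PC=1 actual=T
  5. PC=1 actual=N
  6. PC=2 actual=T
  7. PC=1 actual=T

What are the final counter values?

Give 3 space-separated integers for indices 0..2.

Answer: 3 3 3

Derivation:
Ev 1: PC=2 idx=2 pred=T actual=N -> ctr[2]=2
Ev 2: PC=5 idx=2 pred=T actual=T -> ctr[2]=3
Ev 3: PC=5 idx=2 pred=T actual=N -> ctr[2]=2
Ev 4: PC=1 idx=1 pred=T actual=T -> ctr[1]=3
Ev 5: PC=1 idx=1 pred=T actual=N -> ctr[1]=2
Ev 6: PC=2 idx=2 pred=T actual=T -> ctr[2]=3
Ev 7: PC=1 idx=1 pred=T actual=T -> ctr[1]=3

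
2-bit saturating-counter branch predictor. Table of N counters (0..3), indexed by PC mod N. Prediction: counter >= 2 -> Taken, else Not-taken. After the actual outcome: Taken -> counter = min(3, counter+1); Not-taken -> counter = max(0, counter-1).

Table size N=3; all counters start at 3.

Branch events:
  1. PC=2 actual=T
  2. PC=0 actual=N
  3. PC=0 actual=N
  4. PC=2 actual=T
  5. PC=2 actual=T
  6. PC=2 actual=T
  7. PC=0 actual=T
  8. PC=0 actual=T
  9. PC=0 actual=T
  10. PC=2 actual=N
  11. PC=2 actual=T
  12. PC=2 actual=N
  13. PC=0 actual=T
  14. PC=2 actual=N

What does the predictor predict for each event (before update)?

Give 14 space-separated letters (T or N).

Answer: T T T T T T N T T T T T T T

Derivation:
Ev 1: PC=2 idx=2 pred=T actual=T -> ctr[2]=3
Ev 2: PC=0 idx=0 pred=T actual=N -> ctr[0]=2
Ev 3: PC=0 idx=0 pred=T actual=N -> ctr[0]=1
Ev 4: PC=2 idx=2 pred=T actual=T -> ctr[2]=3
Ev 5: PC=2 idx=2 pred=T actual=T -> ctr[2]=3
Ev 6: PC=2 idx=2 pred=T actual=T -> ctr[2]=3
Ev 7: PC=0 idx=0 pred=N actual=T -> ctr[0]=2
Ev 8: PC=0 idx=0 pred=T actual=T -> ctr[0]=3
Ev 9: PC=0 idx=0 pred=T actual=T -> ctr[0]=3
Ev 10: PC=2 idx=2 pred=T actual=N -> ctr[2]=2
Ev 11: PC=2 idx=2 pred=T actual=T -> ctr[2]=3
Ev 12: PC=2 idx=2 pred=T actual=N -> ctr[2]=2
Ev 13: PC=0 idx=0 pred=T actual=T -> ctr[0]=3
Ev 14: PC=2 idx=2 pred=T actual=N -> ctr[2]=1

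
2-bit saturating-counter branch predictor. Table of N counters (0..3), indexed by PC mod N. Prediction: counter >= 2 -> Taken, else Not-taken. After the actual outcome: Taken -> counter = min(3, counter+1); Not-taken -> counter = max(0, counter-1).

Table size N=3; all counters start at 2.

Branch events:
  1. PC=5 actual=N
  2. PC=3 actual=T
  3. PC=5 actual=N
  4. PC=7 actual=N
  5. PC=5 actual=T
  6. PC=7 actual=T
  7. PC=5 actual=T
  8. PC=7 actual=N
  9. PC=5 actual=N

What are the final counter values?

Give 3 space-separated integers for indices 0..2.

Ev 1: PC=5 idx=2 pred=T actual=N -> ctr[2]=1
Ev 2: PC=3 idx=0 pred=T actual=T -> ctr[0]=3
Ev 3: PC=5 idx=2 pred=N actual=N -> ctr[2]=0
Ev 4: PC=7 idx=1 pred=T actual=N -> ctr[1]=1
Ev 5: PC=5 idx=2 pred=N actual=T -> ctr[2]=1
Ev 6: PC=7 idx=1 pred=N actual=T -> ctr[1]=2
Ev 7: PC=5 idx=2 pred=N actual=T -> ctr[2]=2
Ev 8: PC=7 idx=1 pred=T actual=N -> ctr[1]=1
Ev 9: PC=5 idx=2 pred=T actual=N -> ctr[2]=1

Answer: 3 1 1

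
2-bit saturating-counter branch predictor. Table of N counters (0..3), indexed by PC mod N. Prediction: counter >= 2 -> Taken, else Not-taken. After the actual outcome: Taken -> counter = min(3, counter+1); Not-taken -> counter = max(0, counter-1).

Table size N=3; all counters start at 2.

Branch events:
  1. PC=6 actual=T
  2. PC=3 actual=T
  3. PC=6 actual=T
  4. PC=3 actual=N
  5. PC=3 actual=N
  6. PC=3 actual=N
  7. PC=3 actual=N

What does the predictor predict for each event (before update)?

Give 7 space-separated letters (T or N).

Answer: T T T T T N N

Derivation:
Ev 1: PC=6 idx=0 pred=T actual=T -> ctr[0]=3
Ev 2: PC=3 idx=0 pred=T actual=T -> ctr[0]=3
Ev 3: PC=6 idx=0 pred=T actual=T -> ctr[0]=3
Ev 4: PC=3 idx=0 pred=T actual=N -> ctr[0]=2
Ev 5: PC=3 idx=0 pred=T actual=N -> ctr[0]=1
Ev 6: PC=3 idx=0 pred=N actual=N -> ctr[0]=0
Ev 7: PC=3 idx=0 pred=N actual=N -> ctr[0]=0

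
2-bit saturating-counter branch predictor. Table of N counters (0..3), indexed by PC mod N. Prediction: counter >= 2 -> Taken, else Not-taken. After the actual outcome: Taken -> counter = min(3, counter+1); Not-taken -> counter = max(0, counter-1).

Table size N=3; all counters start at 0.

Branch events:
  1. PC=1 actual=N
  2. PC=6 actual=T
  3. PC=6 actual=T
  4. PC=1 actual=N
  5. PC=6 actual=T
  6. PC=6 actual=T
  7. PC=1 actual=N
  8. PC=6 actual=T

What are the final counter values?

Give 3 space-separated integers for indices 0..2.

Answer: 3 0 0

Derivation:
Ev 1: PC=1 idx=1 pred=N actual=N -> ctr[1]=0
Ev 2: PC=6 idx=0 pred=N actual=T -> ctr[0]=1
Ev 3: PC=6 idx=0 pred=N actual=T -> ctr[0]=2
Ev 4: PC=1 idx=1 pred=N actual=N -> ctr[1]=0
Ev 5: PC=6 idx=0 pred=T actual=T -> ctr[0]=3
Ev 6: PC=6 idx=0 pred=T actual=T -> ctr[0]=3
Ev 7: PC=1 idx=1 pred=N actual=N -> ctr[1]=0
Ev 8: PC=6 idx=0 pred=T actual=T -> ctr[0]=3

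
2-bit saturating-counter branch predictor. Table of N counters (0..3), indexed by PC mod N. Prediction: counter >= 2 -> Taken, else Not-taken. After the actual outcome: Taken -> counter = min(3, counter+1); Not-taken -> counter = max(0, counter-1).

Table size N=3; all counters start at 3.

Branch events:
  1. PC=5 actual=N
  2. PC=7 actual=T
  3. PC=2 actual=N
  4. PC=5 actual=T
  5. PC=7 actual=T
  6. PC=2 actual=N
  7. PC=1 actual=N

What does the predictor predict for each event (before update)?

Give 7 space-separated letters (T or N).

Answer: T T T N T T T

Derivation:
Ev 1: PC=5 idx=2 pred=T actual=N -> ctr[2]=2
Ev 2: PC=7 idx=1 pred=T actual=T -> ctr[1]=3
Ev 3: PC=2 idx=2 pred=T actual=N -> ctr[2]=1
Ev 4: PC=5 idx=2 pred=N actual=T -> ctr[2]=2
Ev 5: PC=7 idx=1 pred=T actual=T -> ctr[1]=3
Ev 6: PC=2 idx=2 pred=T actual=N -> ctr[2]=1
Ev 7: PC=1 idx=1 pred=T actual=N -> ctr[1]=2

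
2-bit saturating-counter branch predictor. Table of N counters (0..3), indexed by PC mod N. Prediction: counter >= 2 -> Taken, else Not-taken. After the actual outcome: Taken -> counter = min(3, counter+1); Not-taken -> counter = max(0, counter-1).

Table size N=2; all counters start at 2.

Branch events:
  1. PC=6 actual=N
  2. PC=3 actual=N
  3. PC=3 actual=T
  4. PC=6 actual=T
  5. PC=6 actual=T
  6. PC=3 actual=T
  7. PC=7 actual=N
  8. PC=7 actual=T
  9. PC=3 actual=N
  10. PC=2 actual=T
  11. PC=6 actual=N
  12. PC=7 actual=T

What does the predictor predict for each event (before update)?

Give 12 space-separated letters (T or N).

Ev 1: PC=6 idx=0 pred=T actual=N -> ctr[0]=1
Ev 2: PC=3 idx=1 pred=T actual=N -> ctr[1]=1
Ev 3: PC=3 idx=1 pred=N actual=T -> ctr[1]=2
Ev 4: PC=6 idx=0 pred=N actual=T -> ctr[0]=2
Ev 5: PC=6 idx=0 pred=T actual=T -> ctr[0]=3
Ev 6: PC=3 idx=1 pred=T actual=T -> ctr[1]=3
Ev 7: PC=7 idx=1 pred=T actual=N -> ctr[1]=2
Ev 8: PC=7 idx=1 pred=T actual=T -> ctr[1]=3
Ev 9: PC=3 idx=1 pred=T actual=N -> ctr[1]=2
Ev 10: PC=2 idx=0 pred=T actual=T -> ctr[0]=3
Ev 11: PC=6 idx=0 pred=T actual=N -> ctr[0]=2
Ev 12: PC=7 idx=1 pred=T actual=T -> ctr[1]=3

Answer: T T N N T T T T T T T T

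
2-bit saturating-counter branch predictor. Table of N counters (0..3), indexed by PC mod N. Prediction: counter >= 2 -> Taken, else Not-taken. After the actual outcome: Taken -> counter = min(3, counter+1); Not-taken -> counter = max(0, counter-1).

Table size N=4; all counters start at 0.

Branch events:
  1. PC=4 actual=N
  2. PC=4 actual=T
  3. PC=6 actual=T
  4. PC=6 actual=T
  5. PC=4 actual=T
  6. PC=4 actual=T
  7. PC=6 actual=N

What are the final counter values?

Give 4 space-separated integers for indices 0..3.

Ev 1: PC=4 idx=0 pred=N actual=N -> ctr[0]=0
Ev 2: PC=4 idx=0 pred=N actual=T -> ctr[0]=1
Ev 3: PC=6 idx=2 pred=N actual=T -> ctr[2]=1
Ev 4: PC=6 idx=2 pred=N actual=T -> ctr[2]=2
Ev 5: PC=4 idx=0 pred=N actual=T -> ctr[0]=2
Ev 6: PC=4 idx=0 pred=T actual=T -> ctr[0]=3
Ev 7: PC=6 idx=2 pred=T actual=N -> ctr[2]=1

Answer: 3 0 1 0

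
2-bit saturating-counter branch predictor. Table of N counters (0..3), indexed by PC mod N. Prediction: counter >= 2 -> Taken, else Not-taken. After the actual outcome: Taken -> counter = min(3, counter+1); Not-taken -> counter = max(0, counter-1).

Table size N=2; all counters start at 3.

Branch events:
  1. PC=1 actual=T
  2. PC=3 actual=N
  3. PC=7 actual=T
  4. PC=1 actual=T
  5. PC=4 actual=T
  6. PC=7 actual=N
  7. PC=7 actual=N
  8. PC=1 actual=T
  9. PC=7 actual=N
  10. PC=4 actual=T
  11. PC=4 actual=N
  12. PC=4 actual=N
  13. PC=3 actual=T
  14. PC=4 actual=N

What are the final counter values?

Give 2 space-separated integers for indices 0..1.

Answer: 0 2

Derivation:
Ev 1: PC=1 idx=1 pred=T actual=T -> ctr[1]=3
Ev 2: PC=3 idx=1 pred=T actual=N -> ctr[1]=2
Ev 3: PC=7 idx=1 pred=T actual=T -> ctr[1]=3
Ev 4: PC=1 idx=1 pred=T actual=T -> ctr[1]=3
Ev 5: PC=4 idx=0 pred=T actual=T -> ctr[0]=3
Ev 6: PC=7 idx=1 pred=T actual=N -> ctr[1]=2
Ev 7: PC=7 idx=1 pred=T actual=N -> ctr[1]=1
Ev 8: PC=1 idx=1 pred=N actual=T -> ctr[1]=2
Ev 9: PC=7 idx=1 pred=T actual=N -> ctr[1]=1
Ev 10: PC=4 idx=0 pred=T actual=T -> ctr[0]=3
Ev 11: PC=4 idx=0 pred=T actual=N -> ctr[0]=2
Ev 12: PC=4 idx=0 pred=T actual=N -> ctr[0]=1
Ev 13: PC=3 idx=1 pred=N actual=T -> ctr[1]=2
Ev 14: PC=4 idx=0 pred=N actual=N -> ctr[0]=0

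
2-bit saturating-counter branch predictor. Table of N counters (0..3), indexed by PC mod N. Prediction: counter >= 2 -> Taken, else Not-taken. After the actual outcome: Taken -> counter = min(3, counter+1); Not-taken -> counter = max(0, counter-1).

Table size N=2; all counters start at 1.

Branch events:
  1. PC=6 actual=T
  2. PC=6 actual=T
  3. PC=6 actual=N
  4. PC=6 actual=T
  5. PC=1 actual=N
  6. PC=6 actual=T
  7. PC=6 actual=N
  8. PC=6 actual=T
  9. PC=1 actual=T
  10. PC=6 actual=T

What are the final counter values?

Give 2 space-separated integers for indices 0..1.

Ev 1: PC=6 idx=0 pred=N actual=T -> ctr[0]=2
Ev 2: PC=6 idx=0 pred=T actual=T -> ctr[0]=3
Ev 3: PC=6 idx=0 pred=T actual=N -> ctr[0]=2
Ev 4: PC=6 idx=0 pred=T actual=T -> ctr[0]=3
Ev 5: PC=1 idx=1 pred=N actual=N -> ctr[1]=0
Ev 6: PC=6 idx=0 pred=T actual=T -> ctr[0]=3
Ev 7: PC=6 idx=0 pred=T actual=N -> ctr[0]=2
Ev 8: PC=6 idx=0 pred=T actual=T -> ctr[0]=3
Ev 9: PC=1 idx=1 pred=N actual=T -> ctr[1]=1
Ev 10: PC=6 idx=0 pred=T actual=T -> ctr[0]=3

Answer: 3 1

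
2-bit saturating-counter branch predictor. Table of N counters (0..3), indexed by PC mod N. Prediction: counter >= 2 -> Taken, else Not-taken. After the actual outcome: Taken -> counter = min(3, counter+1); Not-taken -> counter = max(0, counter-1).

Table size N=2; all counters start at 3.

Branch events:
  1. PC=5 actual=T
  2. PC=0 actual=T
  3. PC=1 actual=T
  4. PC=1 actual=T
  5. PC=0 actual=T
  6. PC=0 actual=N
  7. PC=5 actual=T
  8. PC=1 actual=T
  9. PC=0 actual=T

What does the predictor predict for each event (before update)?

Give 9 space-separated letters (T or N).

Ev 1: PC=5 idx=1 pred=T actual=T -> ctr[1]=3
Ev 2: PC=0 idx=0 pred=T actual=T -> ctr[0]=3
Ev 3: PC=1 idx=1 pred=T actual=T -> ctr[1]=3
Ev 4: PC=1 idx=1 pred=T actual=T -> ctr[1]=3
Ev 5: PC=0 idx=0 pred=T actual=T -> ctr[0]=3
Ev 6: PC=0 idx=0 pred=T actual=N -> ctr[0]=2
Ev 7: PC=5 idx=1 pred=T actual=T -> ctr[1]=3
Ev 8: PC=1 idx=1 pred=T actual=T -> ctr[1]=3
Ev 9: PC=0 idx=0 pred=T actual=T -> ctr[0]=3

Answer: T T T T T T T T T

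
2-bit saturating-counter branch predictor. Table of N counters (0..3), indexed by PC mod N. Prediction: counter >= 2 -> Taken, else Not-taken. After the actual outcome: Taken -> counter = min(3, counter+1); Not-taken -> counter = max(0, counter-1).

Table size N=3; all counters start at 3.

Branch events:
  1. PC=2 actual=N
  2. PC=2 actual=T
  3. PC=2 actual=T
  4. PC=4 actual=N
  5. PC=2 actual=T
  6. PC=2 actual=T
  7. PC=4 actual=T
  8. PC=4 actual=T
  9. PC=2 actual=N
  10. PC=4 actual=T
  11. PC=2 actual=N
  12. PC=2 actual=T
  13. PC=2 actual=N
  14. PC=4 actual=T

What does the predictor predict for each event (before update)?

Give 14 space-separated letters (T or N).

Ev 1: PC=2 idx=2 pred=T actual=N -> ctr[2]=2
Ev 2: PC=2 idx=2 pred=T actual=T -> ctr[2]=3
Ev 3: PC=2 idx=2 pred=T actual=T -> ctr[2]=3
Ev 4: PC=4 idx=1 pred=T actual=N -> ctr[1]=2
Ev 5: PC=2 idx=2 pred=T actual=T -> ctr[2]=3
Ev 6: PC=2 idx=2 pred=T actual=T -> ctr[2]=3
Ev 7: PC=4 idx=1 pred=T actual=T -> ctr[1]=3
Ev 8: PC=4 idx=1 pred=T actual=T -> ctr[1]=3
Ev 9: PC=2 idx=2 pred=T actual=N -> ctr[2]=2
Ev 10: PC=4 idx=1 pred=T actual=T -> ctr[1]=3
Ev 11: PC=2 idx=2 pred=T actual=N -> ctr[2]=1
Ev 12: PC=2 idx=2 pred=N actual=T -> ctr[2]=2
Ev 13: PC=2 idx=2 pred=T actual=N -> ctr[2]=1
Ev 14: PC=4 idx=1 pred=T actual=T -> ctr[1]=3

Answer: T T T T T T T T T T T N T T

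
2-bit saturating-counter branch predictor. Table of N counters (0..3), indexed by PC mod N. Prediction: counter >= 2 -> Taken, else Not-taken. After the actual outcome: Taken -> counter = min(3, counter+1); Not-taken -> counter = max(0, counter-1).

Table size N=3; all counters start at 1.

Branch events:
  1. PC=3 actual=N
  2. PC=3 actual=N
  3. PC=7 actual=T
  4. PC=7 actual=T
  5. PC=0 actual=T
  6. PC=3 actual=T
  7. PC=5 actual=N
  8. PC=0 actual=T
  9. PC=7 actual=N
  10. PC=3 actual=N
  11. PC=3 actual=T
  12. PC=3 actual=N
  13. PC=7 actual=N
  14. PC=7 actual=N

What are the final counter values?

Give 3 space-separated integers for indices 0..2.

Ev 1: PC=3 idx=0 pred=N actual=N -> ctr[0]=0
Ev 2: PC=3 idx=0 pred=N actual=N -> ctr[0]=0
Ev 3: PC=7 idx=1 pred=N actual=T -> ctr[1]=2
Ev 4: PC=7 idx=1 pred=T actual=T -> ctr[1]=3
Ev 5: PC=0 idx=0 pred=N actual=T -> ctr[0]=1
Ev 6: PC=3 idx=0 pred=N actual=T -> ctr[0]=2
Ev 7: PC=5 idx=2 pred=N actual=N -> ctr[2]=0
Ev 8: PC=0 idx=0 pred=T actual=T -> ctr[0]=3
Ev 9: PC=7 idx=1 pred=T actual=N -> ctr[1]=2
Ev 10: PC=3 idx=0 pred=T actual=N -> ctr[0]=2
Ev 11: PC=3 idx=0 pred=T actual=T -> ctr[0]=3
Ev 12: PC=3 idx=0 pred=T actual=N -> ctr[0]=2
Ev 13: PC=7 idx=1 pred=T actual=N -> ctr[1]=1
Ev 14: PC=7 idx=1 pred=N actual=N -> ctr[1]=0

Answer: 2 0 0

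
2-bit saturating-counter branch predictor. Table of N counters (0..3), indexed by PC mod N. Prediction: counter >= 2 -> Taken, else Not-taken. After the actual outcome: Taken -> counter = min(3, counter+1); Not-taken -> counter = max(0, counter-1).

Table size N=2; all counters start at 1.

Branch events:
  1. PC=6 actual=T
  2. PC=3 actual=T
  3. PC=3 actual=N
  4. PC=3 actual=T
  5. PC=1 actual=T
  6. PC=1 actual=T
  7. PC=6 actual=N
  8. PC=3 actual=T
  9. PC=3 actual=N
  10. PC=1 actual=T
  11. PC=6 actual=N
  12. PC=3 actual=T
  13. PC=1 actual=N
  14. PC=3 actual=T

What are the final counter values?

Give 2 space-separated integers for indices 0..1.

Answer: 0 3

Derivation:
Ev 1: PC=6 idx=0 pred=N actual=T -> ctr[0]=2
Ev 2: PC=3 idx=1 pred=N actual=T -> ctr[1]=2
Ev 3: PC=3 idx=1 pred=T actual=N -> ctr[1]=1
Ev 4: PC=3 idx=1 pred=N actual=T -> ctr[1]=2
Ev 5: PC=1 idx=1 pred=T actual=T -> ctr[1]=3
Ev 6: PC=1 idx=1 pred=T actual=T -> ctr[1]=3
Ev 7: PC=6 idx=0 pred=T actual=N -> ctr[0]=1
Ev 8: PC=3 idx=1 pred=T actual=T -> ctr[1]=3
Ev 9: PC=3 idx=1 pred=T actual=N -> ctr[1]=2
Ev 10: PC=1 idx=1 pred=T actual=T -> ctr[1]=3
Ev 11: PC=6 idx=0 pred=N actual=N -> ctr[0]=0
Ev 12: PC=3 idx=1 pred=T actual=T -> ctr[1]=3
Ev 13: PC=1 idx=1 pred=T actual=N -> ctr[1]=2
Ev 14: PC=3 idx=1 pred=T actual=T -> ctr[1]=3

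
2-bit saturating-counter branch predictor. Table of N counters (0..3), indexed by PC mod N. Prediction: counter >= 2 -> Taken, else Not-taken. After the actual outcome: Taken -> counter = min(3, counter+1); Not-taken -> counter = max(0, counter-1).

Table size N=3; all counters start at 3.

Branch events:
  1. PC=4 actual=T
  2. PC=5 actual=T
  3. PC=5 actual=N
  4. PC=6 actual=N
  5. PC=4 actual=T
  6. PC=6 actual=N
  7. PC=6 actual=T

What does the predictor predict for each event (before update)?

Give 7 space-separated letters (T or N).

Answer: T T T T T T N

Derivation:
Ev 1: PC=4 idx=1 pred=T actual=T -> ctr[1]=3
Ev 2: PC=5 idx=2 pred=T actual=T -> ctr[2]=3
Ev 3: PC=5 idx=2 pred=T actual=N -> ctr[2]=2
Ev 4: PC=6 idx=0 pred=T actual=N -> ctr[0]=2
Ev 5: PC=4 idx=1 pred=T actual=T -> ctr[1]=3
Ev 6: PC=6 idx=0 pred=T actual=N -> ctr[0]=1
Ev 7: PC=6 idx=0 pred=N actual=T -> ctr[0]=2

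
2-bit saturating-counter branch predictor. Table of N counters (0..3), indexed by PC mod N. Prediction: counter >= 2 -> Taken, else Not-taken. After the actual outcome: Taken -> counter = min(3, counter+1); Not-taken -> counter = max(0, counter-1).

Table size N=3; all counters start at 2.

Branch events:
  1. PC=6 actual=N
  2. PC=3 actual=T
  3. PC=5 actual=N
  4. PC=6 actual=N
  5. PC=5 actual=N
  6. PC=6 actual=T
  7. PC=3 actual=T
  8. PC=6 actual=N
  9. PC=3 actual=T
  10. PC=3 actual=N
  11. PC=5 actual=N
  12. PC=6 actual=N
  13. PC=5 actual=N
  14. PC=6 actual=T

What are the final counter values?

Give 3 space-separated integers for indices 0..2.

Answer: 2 2 0

Derivation:
Ev 1: PC=6 idx=0 pred=T actual=N -> ctr[0]=1
Ev 2: PC=3 idx=0 pred=N actual=T -> ctr[0]=2
Ev 3: PC=5 idx=2 pred=T actual=N -> ctr[2]=1
Ev 4: PC=6 idx=0 pred=T actual=N -> ctr[0]=1
Ev 5: PC=5 idx=2 pred=N actual=N -> ctr[2]=0
Ev 6: PC=6 idx=0 pred=N actual=T -> ctr[0]=2
Ev 7: PC=3 idx=0 pred=T actual=T -> ctr[0]=3
Ev 8: PC=6 idx=0 pred=T actual=N -> ctr[0]=2
Ev 9: PC=3 idx=0 pred=T actual=T -> ctr[0]=3
Ev 10: PC=3 idx=0 pred=T actual=N -> ctr[0]=2
Ev 11: PC=5 idx=2 pred=N actual=N -> ctr[2]=0
Ev 12: PC=6 idx=0 pred=T actual=N -> ctr[0]=1
Ev 13: PC=5 idx=2 pred=N actual=N -> ctr[2]=0
Ev 14: PC=6 idx=0 pred=N actual=T -> ctr[0]=2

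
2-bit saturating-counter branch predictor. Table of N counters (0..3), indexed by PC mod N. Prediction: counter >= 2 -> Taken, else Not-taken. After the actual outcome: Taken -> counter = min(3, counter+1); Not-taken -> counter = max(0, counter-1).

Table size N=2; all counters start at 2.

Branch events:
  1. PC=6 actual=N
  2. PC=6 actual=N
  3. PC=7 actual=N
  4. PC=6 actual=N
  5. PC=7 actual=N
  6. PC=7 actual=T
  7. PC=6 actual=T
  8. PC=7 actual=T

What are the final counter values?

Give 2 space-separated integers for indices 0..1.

Ev 1: PC=6 idx=0 pred=T actual=N -> ctr[0]=1
Ev 2: PC=6 idx=0 pred=N actual=N -> ctr[0]=0
Ev 3: PC=7 idx=1 pred=T actual=N -> ctr[1]=1
Ev 4: PC=6 idx=0 pred=N actual=N -> ctr[0]=0
Ev 5: PC=7 idx=1 pred=N actual=N -> ctr[1]=0
Ev 6: PC=7 idx=1 pred=N actual=T -> ctr[1]=1
Ev 7: PC=6 idx=0 pred=N actual=T -> ctr[0]=1
Ev 8: PC=7 idx=1 pred=N actual=T -> ctr[1]=2

Answer: 1 2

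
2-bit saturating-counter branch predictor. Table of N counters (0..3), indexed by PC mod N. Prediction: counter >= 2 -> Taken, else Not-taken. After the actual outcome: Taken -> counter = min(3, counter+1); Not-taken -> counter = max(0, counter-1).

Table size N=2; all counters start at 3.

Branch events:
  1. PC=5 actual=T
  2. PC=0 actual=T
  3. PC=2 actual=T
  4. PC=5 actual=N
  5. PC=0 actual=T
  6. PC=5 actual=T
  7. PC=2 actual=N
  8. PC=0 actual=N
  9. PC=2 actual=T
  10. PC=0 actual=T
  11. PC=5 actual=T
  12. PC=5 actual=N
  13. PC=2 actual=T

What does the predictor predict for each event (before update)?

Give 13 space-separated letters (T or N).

Ev 1: PC=5 idx=1 pred=T actual=T -> ctr[1]=3
Ev 2: PC=0 idx=0 pred=T actual=T -> ctr[0]=3
Ev 3: PC=2 idx=0 pred=T actual=T -> ctr[0]=3
Ev 4: PC=5 idx=1 pred=T actual=N -> ctr[1]=2
Ev 5: PC=0 idx=0 pred=T actual=T -> ctr[0]=3
Ev 6: PC=5 idx=1 pred=T actual=T -> ctr[1]=3
Ev 7: PC=2 idx=0 pred=T actual=N -> ctr[0]=2
Ev 8: PC=0 idx=0 pred=T actual=N -> ctr[0]=1
Ev 9: PC=2 idx=0 pred=N actual=T -> ctr[0]=2
Ev 10: PC=0 idx=0 pred=T actual=T -> ctr[0]=3
Ev 11: PC=5 idx=1 pred=T actual=T -> ctr[1]=3
Ev 12: PC=5 idx=1 pred=T actual=N -> ctr[1]=2
Ev 13: PC=2 idx=0 pred=T actual=T -> ctr[0]=3

Answer: T T T T T T T T N T T T T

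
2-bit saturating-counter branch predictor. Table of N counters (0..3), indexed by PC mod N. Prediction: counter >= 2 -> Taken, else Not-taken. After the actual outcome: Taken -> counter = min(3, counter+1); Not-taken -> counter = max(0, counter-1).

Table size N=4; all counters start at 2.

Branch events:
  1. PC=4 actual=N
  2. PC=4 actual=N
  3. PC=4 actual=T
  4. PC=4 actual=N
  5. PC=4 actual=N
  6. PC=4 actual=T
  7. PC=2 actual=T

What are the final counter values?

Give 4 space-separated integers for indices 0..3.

Answer: 1 2 3 2

Derivation:
Ev 1: PC=4 idx=0 pred=T actual=N -> ctr[0]=1
Ev 2: PC=4 idx=0 pred=N actual=N -> ctr[0]=0
Ev 3: PC=4 idx=0 pred=N actual=T -> ctr[0]=1
Ev 4: PC=4 idx=0 pred=N actual=N -> ctr[0]=0
Ev 5: PC=4 idx=0 pred=N actual=N -> ctr[0]=0
Ev 6: PC=4 idx=0 pred=N actual=T -> ctr[0]=1
Ev 7: PC=2 idx=2 pred=T actual=T -> ctr[2]=3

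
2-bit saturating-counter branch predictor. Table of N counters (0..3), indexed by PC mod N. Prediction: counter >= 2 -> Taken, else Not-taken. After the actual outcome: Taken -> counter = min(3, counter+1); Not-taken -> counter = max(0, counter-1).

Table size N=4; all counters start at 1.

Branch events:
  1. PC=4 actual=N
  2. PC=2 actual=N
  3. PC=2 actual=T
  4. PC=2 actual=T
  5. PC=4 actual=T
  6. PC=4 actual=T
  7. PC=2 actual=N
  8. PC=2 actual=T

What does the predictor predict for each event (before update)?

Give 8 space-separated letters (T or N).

Answer: N N N N N N T N

Derivation:
Ev 1: PC=4 idx=0 pred=N actual=N -> ctr[0]=0
Ev 2: PC=2 idx=2 pred=N actual=N -> ctr[2]=0
Ev 3: PC=2 idx=2 pred=N actual=T -> ctr[2]=1
Ev 4: PC=2 idx=2 pred=N actual=T -> ctr[2]=2
Ev 5: PC=4 idx=0 pred=N actual=T -> ctr[0]=1
Ev 6: PC=4 idx=0 pred=N actual=T -> ctr[0]=2
Ev 7: PC=2 idx=2 pred=T actual=N -> ctr[2]=1
Ev 8: PC=2 idx=2 pred=N actual=T -> ctr[2]=2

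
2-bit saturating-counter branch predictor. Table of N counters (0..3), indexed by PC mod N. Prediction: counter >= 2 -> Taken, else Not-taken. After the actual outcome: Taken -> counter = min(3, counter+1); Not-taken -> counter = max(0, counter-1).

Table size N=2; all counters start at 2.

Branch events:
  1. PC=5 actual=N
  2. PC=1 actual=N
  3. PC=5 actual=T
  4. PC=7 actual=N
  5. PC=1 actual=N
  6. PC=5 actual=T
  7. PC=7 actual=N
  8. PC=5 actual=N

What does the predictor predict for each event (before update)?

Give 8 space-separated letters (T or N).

Answer: T N N N N N N N

Derivation:
Ev 1: PC=5 idx=1 pred=T actual=N -> ctr[1]=1
Ev 2: PC=1 idx=1 pred=N actual=N -> ctr[1]=0
Ev 3: PC=5 idx=1 pred=N actual=T -> ctr[1]=1
Ev 4: PC=7 idx=1 pred=N actual=N -> ctr[1]=0
Ev 5: PC=1 idx=1 pred=N actual=N -> ctr[1]=0
Ev 6: PC=5 idx=1 pred=N actual=T -> ctr[1]=1
Ev 7: PC=7 idx=1 pred=N actual=N -> ctr[1]=0
Ev 8: PC=5 idx=1 pred=N actual=N -> ctr[1]=0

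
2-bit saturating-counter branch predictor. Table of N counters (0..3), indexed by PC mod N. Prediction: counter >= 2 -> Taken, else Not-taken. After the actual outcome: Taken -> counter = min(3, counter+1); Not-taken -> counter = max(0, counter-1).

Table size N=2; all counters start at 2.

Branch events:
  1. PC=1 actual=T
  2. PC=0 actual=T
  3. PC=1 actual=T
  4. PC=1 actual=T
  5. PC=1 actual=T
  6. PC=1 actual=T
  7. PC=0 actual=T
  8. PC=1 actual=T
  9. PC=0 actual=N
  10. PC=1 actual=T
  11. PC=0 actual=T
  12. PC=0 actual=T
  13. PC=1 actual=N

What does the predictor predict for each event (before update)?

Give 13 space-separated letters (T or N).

Ev 1: PC=1 idx=1 pred=T actual=T -> ctr[1]=3
Ev 2: PC=0 idx=0 pred=T actual=T -> ctr[0]=3
Ev 3: PC=1 idx=1 pred=T actual=T -> ctr[1]=3
Ev 4: PC=1 idx=1 pred=T actual=T -> ctr[1]=3
Ev 5: PC=1 idx=1 pred=T actual=T -> ctr[1]=3
Ev 6: PC=1 idx=1 pred=T actual=T -> ctr[1]=3
Ev 7: PC=0 idx=0 pred=T actual=T -> ctr[0]=3
Ev 8: PC=1 idx=1 pred=T actual=T -> ctr[1]=3
Ev 9: PC=0 idx=0 pred=T actual=N -> ctr[0]=2
Ev 10: PC=1 idx=1 pred=T actual=T -> ctr[1]=3
Ev 11: PC=0 idx=0 pred=T actual=T -> ctr[0]=3
Ev 12: PC=0 idx=0 pred=T actual=T -> ctr[0]=3
Ev 13: PC=1 idx=1 pred=T actual=N -> ctr[1]=2

Answer: T T T T T T T T T T T T T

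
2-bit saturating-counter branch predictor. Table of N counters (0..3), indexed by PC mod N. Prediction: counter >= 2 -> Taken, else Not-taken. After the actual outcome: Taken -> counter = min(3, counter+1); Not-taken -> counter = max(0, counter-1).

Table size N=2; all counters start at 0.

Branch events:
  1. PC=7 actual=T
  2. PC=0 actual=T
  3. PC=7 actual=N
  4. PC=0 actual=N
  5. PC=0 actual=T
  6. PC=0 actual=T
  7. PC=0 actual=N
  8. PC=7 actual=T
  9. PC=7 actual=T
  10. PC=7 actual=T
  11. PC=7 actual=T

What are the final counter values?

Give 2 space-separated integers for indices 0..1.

Ev 1: PC=7 idx=1 pred=N actual=T -> ctr[1]=1
Ev 2: PC=0 idx=0 pred=N actual=T -> ctr[0]=1
Ev 3: PC=7 idx=1 pred=N actual=N -> ctr[1]=0
Ev 4: PC=0 idx=0 pred=N actual=N -> ctr[0]=0
Ev 5: PC=0 idx=0 pred=N actual=T -> ctr[0]=1
Ev 6: PC=0 idx=0 pred=N actual=T -> ctr[0]=2
Ev 7: PC=0 idx=0 pred=T actual=N -> ctr[0]=1
Ev 8: PC=7 idx=1 pred=N actual=T -> ctr[1]=1
Ev 9: PC=7 idx=1 pred=N actual=T -> ctr[1]=2
Ev 10: PC=7 idx=1 pred=T actual=T -> ctr[1]=3
Ev 11: PC=7 idx=1 pred=T actual=T -> ctr[1]=3

Answer: 1 3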